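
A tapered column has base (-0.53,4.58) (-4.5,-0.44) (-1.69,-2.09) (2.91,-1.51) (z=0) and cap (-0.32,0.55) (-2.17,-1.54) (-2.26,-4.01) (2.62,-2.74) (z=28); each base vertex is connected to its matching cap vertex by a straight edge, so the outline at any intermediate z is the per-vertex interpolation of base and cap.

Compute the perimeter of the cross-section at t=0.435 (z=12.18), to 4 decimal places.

Perimeter at t=0.435: 18.0080

Cross-section at t=0.435: each vertex is (1-t)·p0[i] + t·p1[i].
  v1: (1-0.435)·(-0.53,4.58) + 0.435·(-0.32,0.55) = (-0.4386,2.8270)
  v2: (1-0.435)·(-4.5,-0.44) + 0.435·(-2.17,-1.54) = (-3.4864,-0.9185)
  v3: (1-0.435)·(-1.69,-2.09) + 0.435·(-2.26,-4.01) = (-1.9379,-2.9252)
  v4: (1-0.435)·(2.91,-1.51) + 0.435·(2.62,-2.74) = (2.7839,-2.0451)
Perimeter = Σ |v_{i+1} − v_i|:
  edge 1→2: √(-3.0478² + -3.7454²) = 4.8288 (running 4.8288)
  edge 2→3: √(1.5485² + -2.0067²) = 2.5347 (running 7.3635)
  edge 3→4: √(4.7218² + 0.8801²) = 4.8031 (running 12.1666)
  edge 4→1: √(-3.2225² + 4.8720²) = 5.8413 (running 18.0080)
Perimeter = 18.0080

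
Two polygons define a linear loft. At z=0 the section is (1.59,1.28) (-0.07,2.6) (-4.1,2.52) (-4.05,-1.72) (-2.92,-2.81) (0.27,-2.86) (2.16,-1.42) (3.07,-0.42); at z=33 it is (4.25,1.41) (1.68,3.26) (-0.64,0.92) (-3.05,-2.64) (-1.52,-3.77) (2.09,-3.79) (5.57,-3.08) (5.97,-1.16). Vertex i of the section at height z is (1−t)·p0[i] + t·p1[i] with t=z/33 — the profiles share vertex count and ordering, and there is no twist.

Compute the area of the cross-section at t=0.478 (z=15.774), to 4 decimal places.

Cross-section at t=0.478: each vertex is (1-t)·p0[i] + t·p1[i].
  v1: (1-0.478)·(1.59,1.28) + 0.478·(4.25,1.41) = (2.8615,1.3421)
  v2: (1-0.478)·(-0.07,2.6) + 0.478·(1.68,3.26) = (0.7665,2.9155)
  v3: (1-0.478)·(-4.1,2.52) + 0.478·(-0.64,0.92) = (-2.4461,1.7552)
  v4: (1-0.478)·(-4.05,-1.72) + 0.478·(-3.05,-2.64) = (-3.5720,-2.1598)
  v5: (1-0.478)·(-2.92,-2.81) + 0.478·(-1.52,-3.77) = (-2.2508,-3.2689)
  v6: (1-0.478)·(0.27,-2.86) + 0.478·(2.09,-3.79) = (1.1400,-3.3045)
  v7: (1-0.478)·(2.16,-1.42) + 0.478·(5.57,-3.08) = (3.7900,-2.2135)
  v8: (1-0.478)·(3.07,-0.42) + 0.478·(5.97,-1.16) = (4.4562,-0.7737)
Shoelace sum Σ(x_i·y_{i+1} − x_{i+1}·y_i):
  i=1: 2.8615·2.9155 − 0.7665·1.3421 = +7.3138 (running +7.3138)
  i=2: 0.7665·1.7552 − -2.4461·2.9155 = +8.4770 (running +15.7908)
  i=3: -2.4461·-2.1598 − -3.5720·1.7552 = +11.5526 (running +27.3434)
  i=4: -3.5720·-3.2689 − -2.2508·-2.1598 = +6.8153 (running +34.1587)
  i=5: -2.2508·-3.3045 − 1.1400·-3.2689 = +11.1643 (running +45.3229)
  i=6: 1.1400·-2.2135 − 3.7900·-3.3045 = +10.0009 (running +55.3238)
  i=7: 3.7900·-0.7737 − 4.4562·-2.2135 = +6.9313 (running +62.2551)
  i=8: 4.4562·1.3421 − 2.8615·-0.7737 = +8.1948 (running +70.4499)
Area = |Σ|/2 = |70.4499|/2 = 35.2250

Area at t=0.478: 35.2250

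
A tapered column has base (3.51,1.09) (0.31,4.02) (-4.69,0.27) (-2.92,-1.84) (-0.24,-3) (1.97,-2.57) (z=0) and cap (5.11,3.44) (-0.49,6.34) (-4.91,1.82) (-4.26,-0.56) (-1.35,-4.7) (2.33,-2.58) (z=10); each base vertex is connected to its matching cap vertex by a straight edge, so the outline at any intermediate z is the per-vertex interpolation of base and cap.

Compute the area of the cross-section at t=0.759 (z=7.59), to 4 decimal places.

Cross-section at t=0.759: each vertex is (1-t)·p0[i] + t·p1[i].
  v1: (1-0.759)·(3.51,1.09) + 0.759·(5.11,3.44) = (4.7244,2.8737)
  v2: (1-0.759)·(0.31,4.02) + 0.759·(-0.49,6.34) = (-0.2972,5.7809)
  v3: (1-0.759)·(-4.69,0.27) + 0.759·(-4.91,1.82) = (-4.8570,1.4465)
  v4: (1-0.759)·(-2.92,-1.84) + 0.759·(-4.26,-0.56) = (-3.9371,-0.8685)
  v5: (1-0.759)·(-0.24,-3) + 0.759·(-1.35,-4.7) = (-1.0825,-4.2903)
  v6: (1-0.759)·(1.97,-2.57) + 0.759·(2.33,-2.58) = (2.2432,-2.5776)
Shoelace sum Σ(x_i·y_{i+1} − x_{i+1}·y_i):
  i=1: 4.7244·5.7809 − -0.2972·2.8737 = +28.1652 (running +28.1652)
  i=2: -0.2972·1.4465 − -4.8570·5.7809 = +27.6477 (running +55.8130)
  i=3: -4.8570·-0.8685 − -3.9371·1.4465 = +9.9130 (running +65.7259)
  i=4: -3.9371·-4.2903 − -1.0825·-0.8685 = +15.9510 (running +81.6770)
  i=5: -1.0825·-2.5776 − 2.2432·-4.2903 = +12.4144 (running +94.0914)
  i=6: 2.2432·2.8737 − 4.7244·-2.5776 = +18.6239 (running +112.7152)
Area = |Σ|/2 = |112.7152|/2 = 56.3576

Area at t=0.759: 56.3576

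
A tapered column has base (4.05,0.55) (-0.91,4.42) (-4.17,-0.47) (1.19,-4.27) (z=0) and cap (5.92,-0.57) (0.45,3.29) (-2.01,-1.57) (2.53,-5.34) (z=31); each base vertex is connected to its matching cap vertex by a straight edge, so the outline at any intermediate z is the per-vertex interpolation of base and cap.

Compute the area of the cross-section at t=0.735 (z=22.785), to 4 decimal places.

Area at t=0.735: 35.6614

Cross-section at t=0.735: each vertex is (1-t)·p0[i] + t·p1[i].
  v1: (1-0.735)·(4.05,0.55) + 0.735·(5.92,-0.57) = (5.4244,-0.2732)
  v2: (1-0.735)·(-0.91,4.42) + 0.735·(0.45,3.29) = (0.0896,3.5894)
  v3: (1-0.735)·(-4.17,-0.47) + 0.735·(-2.01,-1.57) = (-2.5824,-1.2785)
  v4: (1-0.735)·(1.19,-4.27) + 0.735·(2.53,-5.34) = (2.1749,-5.0564)
Shoelace sum Σ(x_i·y_{i+1} − x_{i+1}·y_i):
  i=1: 5.4244·3.5894 − 0.0896·-0.2732 = +19.4953 (running +19.4953)
  i=2: 0.0896·-1.2785 − -2.5824·3.5894 = +9.1548 (running +28.6501)
  i=3: -2.5824·-5.0564 − 2.1749·-1.2785 = +15.8384 (running +44.4885)
  i=4: 2.1749·-0.2732 − 5.4244·-5.0564 = +26.8343 (running +71.3228)
Area = |Σ|/2 = |71.3228|/2 = 35.6614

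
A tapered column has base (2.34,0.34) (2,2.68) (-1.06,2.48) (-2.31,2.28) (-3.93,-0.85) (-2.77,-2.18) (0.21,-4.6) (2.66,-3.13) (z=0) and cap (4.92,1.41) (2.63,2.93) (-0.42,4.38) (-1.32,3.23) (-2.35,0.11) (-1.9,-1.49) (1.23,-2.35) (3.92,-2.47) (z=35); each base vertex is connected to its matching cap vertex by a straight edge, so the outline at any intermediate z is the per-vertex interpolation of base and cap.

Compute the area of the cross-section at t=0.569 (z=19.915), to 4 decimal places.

Cross-section at t=0.569: each vertex is (1-t)·p0[i] + t·p1[i].
  v1: (1-0.569)·(2.34,0.34) + 0.569·(4.92,1.41) = (3.8080,0.9488)
  v2: (1-0.569)·(2,2.68) + 0.569·(2.63,2.93) = (2.3585,2.8223)
  v3: (1-0.569)·(-1.06,2.48) + 0.569·(-0.42,4.38) = (-0.6958,3.5611)
  v4: (1-0.569)·(-2.31,2.28) + 0.569·(-1.32,3.23) = (-1.7467,2.8205)
  v5: (1-0.569)·(-3.93,-0.85) + 0.569·(-2.35,0.11) = (-3.0310,-0.3038)
  v6: (1-0.569)·(-2.77,-2.18) + 0.569·(-1.9,-1.49) = (-2.2750,-1.7874)
  v7: (1-0.569)·(0.21,-4.6) + 0.569·(1.23,-2.35) = (0.7904,-3.3197)
  v8: (1-0.569)·(2.66,-3.13) + 0.569·(3.92,-2.47) = (3.3769,-2.7545)
Shoelace sum Σ(x_i·y_{i+1} − x_{i+1}·y_i):
  i=1: 3.8080·2.8223 − 2.3585·0.9488 = +8.5094 (running +8.5094)
  i=2: 2.3585·3.5611 − -0.6958·2.8223 = +10.3626 (running +18.8720)
  i=3: -0.6958·2.8205 − -1.7467·3.5611 = +4.2575 (running +23.1295)
  i=4: -1.7467·-0.3038 − -3.0310·2.8205 = +9.0796 (running +32.2091)
  i=5: -3.0310·-1.7874 − -2.2750·-0.3038 = +4.7265 (running +36.9356)
  i=6: -2.2750·-3.3197 − 0.7904·-1.7874 = +8.9650 (running +45.9006)
  i=7: 0.7904·-2.7545 − 3.3769·-3.3197 = +9.0335 (running +54.9341)
  i=8: 3.3769·0.9488 − 3.8080·-2.7545 = +13.6932 (running +68.6273)
Area = |Σ|/2 = |68.6273|/2 = 34.3137

Area at t=0.569: 34.3137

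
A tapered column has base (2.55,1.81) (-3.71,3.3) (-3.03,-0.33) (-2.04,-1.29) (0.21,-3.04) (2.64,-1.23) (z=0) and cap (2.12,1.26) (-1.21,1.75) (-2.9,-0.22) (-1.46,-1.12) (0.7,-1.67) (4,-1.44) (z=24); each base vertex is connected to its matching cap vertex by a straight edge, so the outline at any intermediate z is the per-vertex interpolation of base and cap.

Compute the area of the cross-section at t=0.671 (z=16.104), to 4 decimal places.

Cross-section at t=0.671: each vertex is (1-t)·p0[i] + t·p1[i].
  v1: (1-0.671)·(2.55,1.81) + 0.671·(2.12,1.26) = (2.2615,1.4409)
  v2: (1-0.671)·(-3.71,3.3) + 0.671·(-1.21,1.75) = (-2.0325,2.2599)
  v3: (1-0.671)·(-3.03,-0.33) + 0.671·(-2.9,-0.22) = (-2.9428,-0.2562)
  v4: (1-0.671)·(-2.04,-1.29) + 0.671·(-1.46,-1.12) = (-1.6508,-1.1759)
  v5: (1-0.671)·(0.21,-3.04) + 0.671·(0.7,-1.67) = (0.5388,-2.1207)
  v6: (1-0.671)·(2.64,-1.23) + 0.671·(4,-1.44) = (3.5526,-1.3709)
Shoelace sum Σ(x_i·y_{i+1} − x_{i+1}·y_i):
  i=1: 2.2615·2.2599 − -2.0325·1.4409 = +8.0395 (running +8.0395)
  i=2: -2.0325·-0.2562 − -2.9428·2.2599 = +7.1712 (running +15.2108)
  i=3: -2.9428·-1.1759 − -1.6508·-0.2562 = +3.0376 (running +18.2483)
  i=4: -1.6508·-2.1207 − 0.5388·-1.1759 = +4.1345 (running +22.3829)
  i=5: 0.5388·-1.3709 − 3.5526·-2.1207 = +6.7954 (running +29.1782)
  i=6: 3.5526·1.4409 − 2.2615·-1.3709 = +8.2193 (running +37.3976)
Area = |Σ|/2 = |37.3976|/2 = 18.6988

Area at t=0.671: 18.6988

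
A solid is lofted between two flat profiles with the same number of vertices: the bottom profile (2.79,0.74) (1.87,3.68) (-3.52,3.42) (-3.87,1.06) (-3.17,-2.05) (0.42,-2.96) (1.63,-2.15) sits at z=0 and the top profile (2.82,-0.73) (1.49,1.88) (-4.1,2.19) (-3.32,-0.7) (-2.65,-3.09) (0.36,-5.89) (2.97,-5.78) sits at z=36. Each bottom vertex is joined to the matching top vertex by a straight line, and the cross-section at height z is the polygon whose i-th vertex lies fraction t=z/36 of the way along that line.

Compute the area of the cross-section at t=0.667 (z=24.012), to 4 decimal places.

Area at t=0.667: 38.9535

Cross-section at t=0.667: each vertex is (1-t)·p0[i] + t·p1[i].
  v1: (1-0.667)·(2.79,0.74) + 0.667·(2.82,-0.73) = (2.8100,-0.2405)
  v2: (1-0.667)·(1.87,3.68) + 0.667·(1.49,1.88) = (1.6165,2.4794)
  v3: (1-0.667)·(-3.52,3.42) + 0.667·(-4.1,2.19) = (-3.9069,2.5996)
  v4: (1-0.667)·(-3.87,1.06) + 0.667·(-3.32,-0.7) = (-3.5031,-0.1139)
  v5: (1-0.667)·(-3.17,-2.05) + 0.667·(-2.65,-3.09) = (-2.8232,-2.7437)
  v6: (1-0.667)·(0.42,-2.96) + 0.667·(0.36,-5.89) = (0.3800,-4.9143)
  v7: (1-0.667)·(1.63,-2.15) + 0.667·(2.97,-5.78) = (2.5238,-4.5712)
Shoelace sum Σ(x_i·y_{i+1} − x_{i+1}·y_i):
  i=1: 2.8100·2.4794 − 1.6165·-0.2405 = +7.3559 (running +7.3559)
  i=2: 1.6165·2.5996 − -3.9069·2.4794 = +13.8890 (running +21.2449)
  i=3: -3.9069·-0.1139 − -3.5031·2.5996 = +9.5518 (running +30.7967)
  i=4: -3.5031·-2.7437 − -2.8232·-0.1139 = +9.2899 (running +40.0866)
  i=5: -2.8232·-4.9143 − 0.3800·-2.7437 = +14.9164 (running +55.0031)
  i=6: 0.3800·-4.5712 − 2.5238·-4.9143 = +10.6657 (running +65.6687)
  i=7: 2.5238·-0.2405 − 2.8100·-4.5712 = +12.2382 (running +77.9069)
Area = |Σ|/2 = |77.9069|/2 = 38.9535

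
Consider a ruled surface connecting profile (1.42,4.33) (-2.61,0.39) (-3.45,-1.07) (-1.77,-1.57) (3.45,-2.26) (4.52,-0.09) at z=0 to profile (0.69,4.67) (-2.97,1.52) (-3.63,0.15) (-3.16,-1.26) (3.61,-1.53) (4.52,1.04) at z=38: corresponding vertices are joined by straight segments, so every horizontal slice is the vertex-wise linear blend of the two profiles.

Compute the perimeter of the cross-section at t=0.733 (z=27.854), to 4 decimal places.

Perimeter at t=0.733: 22.3138

Cross-section at t=0.733: each vertex is (1-t)·p0[i] + t·p1[i].
  v1: (1-0.733)·(1.42,4.33) + 0.733·(0.69,4.67) = (0.8849,4.5792)
  v2: (1-0.733)·(-2.61,0.39) + 0.733·(-2.97,1.52) = (-2.8739,1.2183)
  v3: (1-0.733)·(-3.45,-1.07) + 0.733·(-3.63,0.15) = (-3.5819,-0.1757)
  v4: (1-0.733)·(-1.77,-1.57) + 0.733·(-3.16,-1.26) = (-2.7889,-1.3428)
  v5: (1-0.733)·(3.45,-2.26) + 0.733·(3.61,-1.53) = (3.5673,-1.7249)
  v6: (1-0.733)·(4.52,-0.09) + 0.733·(4.52,1.04) = (4.5200,0.7383)
Perimeter = Σ |v_{i+1} − v_i|:
  edge 1→2: √(-3.7588² + -3.3609²) = 5.0423 (running 5.0423)
  edge 2→3: √(-0.7081² + -1.3940²) = 1.5635 (running 6.6058)
  edge 3→4: √(0.7931² + -1.1670²) = 1.4110 (running 8.0168)
  edge 4→5: √(6.3561² + -0.3821²) = 6.3676 (running 14.3844)
  edge 5→6: √(0.9527² + 2.4632²) = 2.6410 (running 17.0255)
  edge 6→1: √(-3.6351² + 3.8409²) = 5.2883 (running 22.3138)
Perimeter = 22.3138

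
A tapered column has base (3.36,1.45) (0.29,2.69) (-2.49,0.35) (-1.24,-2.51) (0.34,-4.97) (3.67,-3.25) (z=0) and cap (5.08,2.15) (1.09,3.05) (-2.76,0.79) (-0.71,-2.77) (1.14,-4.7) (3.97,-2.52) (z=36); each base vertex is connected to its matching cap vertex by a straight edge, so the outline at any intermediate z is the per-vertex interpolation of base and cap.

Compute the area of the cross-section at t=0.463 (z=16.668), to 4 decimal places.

Area at t=0.463: 33.9503

Cross-section at t=0.463: each vertex is (1-t)·p0[i] + t·p1[i].
  v1: (1-0.463)·(3.36,1.45) + 0.463·(5.08,2.15) = (4.1564,1.7741)
  v2: (1-0.463)·(0.29,2.69) + 0.463·(1.09,3.05) = (0.6604,2.8567)
  v3: (1-0.463)·(-2.49,0.35) + 0.463·(-2.76,0.79) = (-2.6150,0.5537)
  v4: (1-0.463)·(-1.24,-2.51) + 0.463·(-0.71,-2.77) = (-0.9946,-2.6304)
  v5: (1-0.463)·(0.34,-4.97) + 0.463·(1.14,-4.7) = (0.7104,-4.8450)
  v6: (1-0.463)·(3.67,-3.25) + 0.463·(3.97,-2.52) = (3.8089,-2.9120)
Shoelace sum Σ(x_i·y_{i+1} − x_{i+1}·y_i):
  i=1: 4.1564·2.8567 − 0.6604·1.7741 = +10.7018 (running +10.7018)
  i=2: 0.6604·0.5537 − -2.6150·2.8567 = +7.8359 (running +18.5377)
  i=3: -2.6150·-2.6304 − -0.9946·0.5537 = +7.4292 (running +25.9669)
  i=4: -0.9946·-4.8450 − 0.7104·-2.6304 = +6.6875 (running +32.6544)
  i=5: 0.7104·-2.9120 − 3.8089·-4.8450 = +16.3854 (running +49.0398)
  i=6: 3.8089·1.7741 − 4.1564·-2.9120 = +18.8607 (running +67.9005)
Area = |Σ|/2 = |67.9005|/2 = 33.9503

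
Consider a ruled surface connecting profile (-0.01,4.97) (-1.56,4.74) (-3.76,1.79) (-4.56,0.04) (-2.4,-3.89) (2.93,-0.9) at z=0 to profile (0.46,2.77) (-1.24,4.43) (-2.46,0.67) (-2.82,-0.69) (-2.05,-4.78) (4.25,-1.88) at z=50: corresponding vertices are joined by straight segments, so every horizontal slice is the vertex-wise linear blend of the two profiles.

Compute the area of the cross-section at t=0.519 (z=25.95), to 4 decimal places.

Area at t=0.519: 36.2526

Cross-section at t=0.519: each vertex is (1-t)·p0[i] + t·p1[i].
  v1: (1-0.519)·(-0.01,4.97) + 0.519·(0.46,2.77) = (0.2339,3.8282)
  v2: (1-0.519)·(-1.56,4.74) + 0.519·(-1.24,4.43) = (-1.3939,4.5791)
  v3: (1-0.519)·(-3.76,1.79) + 0.519·(-2.46,0.67) = (-3.0853,1.2087)
  v4: (1-0.519)·(-4.56,0.04) + 0.519·(-2.82,-0.69) = (-3.6569,-0.3389)
  v5: (1-0.519)·(-2.4,-3.89) + 0.519·(-2.05,-4.78) = (-2.2184,-4.3519)
  v6: (1-0.519)·(2.93,-0.9) + 0.519·(4.25,-1.88) = (3.6151,-1.4086)
Shoelace sum Σ(x_i·y_{i+1} − x_{i+1}·y_i):
  i=1: 0.2339·4.5791 − -1.3939·3.8282 = +6.4074 (running +6.4074)
  i=2: -1.3939·1.2087 − -3.0853·4.5791 = +12.4431 (running +18.8505)
  i=3: -3.0853·-0.3389 − -3.6569·1.2087 = +5.4657 (running +24.3162)
  i=4: -3.6569·-4.3519 − -2.2184·-0.3389 = +15.1629 (running +39.4791)
  i=5: -2.2184·-1.4086 − 3.6151·-4.3519 = +18.8573 (running +58.3365)
  i=6: 3.6151·3.8282 − 0.2339·-1.4086 = +14.1688 (running +72.5052)
Area = |Σ|/2 = |72.5052|/2 = 36.2526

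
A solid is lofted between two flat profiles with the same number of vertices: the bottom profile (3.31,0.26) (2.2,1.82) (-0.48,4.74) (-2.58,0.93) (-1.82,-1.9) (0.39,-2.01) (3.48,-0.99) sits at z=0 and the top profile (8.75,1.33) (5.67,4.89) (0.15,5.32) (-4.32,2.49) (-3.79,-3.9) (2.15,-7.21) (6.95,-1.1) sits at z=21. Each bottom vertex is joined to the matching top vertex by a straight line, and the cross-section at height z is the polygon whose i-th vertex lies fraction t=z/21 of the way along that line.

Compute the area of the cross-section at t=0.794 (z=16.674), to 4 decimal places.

Area at t=0.794: 86.4845

Cross-section at t=0.794: each vertex is (1-t)·p0[i] + t·p1[i].
  v1: (1-0.794)·(3.31,0.26) + 0.794·(8.75,1.33) = (7.6294,1.1096)
  v2: (1-0.794)·(2.2,1.82) + 0.794·(5.67,4.89) = (4.9552,4.2576)
  v3: (1-0.794)·(-0.48,4.74) + 0.794·(0.15,5.32) = (0.0202,5.2005)
  v4: (1-0.794)·(-2.58,0.93) + 0.794·(-4.32,2.49) = (-3.9616,2.1686)
  v5: (1-0.794)·(-1.82,-1.9) + 0.794·(-3.79,-3.9) = (-3.3842,-3.4880)
  v6: (1-0.794)·(0.39,-2.01) + 0.794·(2.15,-7.21) = (1.7874,-6.1388)
  v7: (1-0.794)·(3.48,-0.99) + 0.794·(6.95,-1.1) = (6.2352,-1.0773)
Shoelace sum Σ(x_i·y_{i+1} − x_{i+1}·y_i):
  i=1: 7.6294·4.2576 − 4.9552·1.1096 = +26.9844 (running +26.9844)
  i=2: 4.9552·5.2005 − 0.0202·4.2576 = +25.6834 (running +52.6679)
  i=3: 0.0202·2.1686 − -3.9616·5.2005 = +20.6460 (running +73.3139)
  i=4: -3.9616·-3.4880 − -3.3842·2.1686 = +21.1570 (running +94.4709)
  i=5: -3.3842·-6.1388 − 1.7874·-3.4880 = +27.0094 (running +121.4803)
  i=6: 1.7874·-1.0773 − 6.2352·-6.1388 = +36.3508 (running +157.8311)
  i=7: 6.2352·1.1096 − 7.6294·-1.0773 = +15.1378 (running +172.9690)
Area = |Σ|/2 = |172.9690|/2 = 86.4845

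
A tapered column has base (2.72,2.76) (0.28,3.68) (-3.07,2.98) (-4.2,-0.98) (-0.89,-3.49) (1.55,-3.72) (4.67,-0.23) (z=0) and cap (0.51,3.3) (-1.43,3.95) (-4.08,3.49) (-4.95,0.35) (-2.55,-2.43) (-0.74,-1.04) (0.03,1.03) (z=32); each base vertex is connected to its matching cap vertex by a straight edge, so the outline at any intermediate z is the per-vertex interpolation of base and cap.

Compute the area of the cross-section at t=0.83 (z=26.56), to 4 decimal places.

Area at t=0.83: 26.3050

Cross-section at t=0.83: each vertex is (1-t)·p0[i] + t·p1[i].
  v1: (1-0.83)·(2.72,2.76) + 0.83·(0.51,3.3) = (0.8857,3.2082)
  v2: (1-0.83)·(0.28,3.68) + 0.83·(-1.43,3.95) = (-1.1393,3.9041)
  v3: (1-0.83)·(-3.07,2.98) + 0.83·(-4.08,3.49) = (-3.9083,3.4033)
  v4: (1-0.83)·(-4.2,-0.98) + 0.83·(-4.95,0.35) = (-4.8225,0.1239)
  v5: (1-0.83)·(-0.89,-3.49) + 0.83·(-2.55,-2.43) = (-2.2678,-2.6102)
  v6: (1-0.83)·(1.55,-3.72) + 0.83·(-0.74,-1.04) = (-0.3507,-1.4956)
  v7: (1-0.83)·(4.67,-0.23) + 0.83·(0.03,1.03) = (0.8188,0.8158)
Shoelace sum Σ(x_i·y_{i+1} − x_{i+1}·y_i):
  i=1: 0.8857·3.9041 − -1.1393·3.2082 = +7.1130 (running +7.1130)
  i=2: -1.1393·3.4033 − -3.9083·3.9041 = +11.3810 (running +18.4940)
  i=3: -3.9083·0.1239 − -4.8225·3.4033 = +15.9282 (running +34.4222)
  i=4: -4.8225·-2.6102 − -2.2678·0.1239 = +12.8687 (running +47.2908)
  i=5: -2.2678·-1.4956 − -0.3507·-2.6102 = +2.4763 (running +49.7671)
  i=6: -0.3507·0.8158 − 0.8188·-1.4956 = +0.9385 (running +50.7056)
  i=7: 0.8188·3.2082 − 0.8857·0.8158 = +1.9043 (running +52.6100)
Area = |Σ|/2 = |52.6100|/2 = 26.3050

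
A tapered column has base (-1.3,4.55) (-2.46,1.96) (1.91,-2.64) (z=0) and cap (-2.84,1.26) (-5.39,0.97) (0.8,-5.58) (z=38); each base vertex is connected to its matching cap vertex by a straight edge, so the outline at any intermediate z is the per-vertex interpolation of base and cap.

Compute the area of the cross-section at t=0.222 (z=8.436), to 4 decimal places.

Cross-section at t=0.222: each vertex is (1-t)·p0[i] + t·p1[i].
  v1: (1-0.222)·(-1.3,4.55) + 0.222·(-2.84,1.26) = (-1.6419,3.8196)
  v2: (1-0.222)·(-2.46,1.96) + 0.222·(-5.39,0.97) = (-3.1105,1.7402)
  v3: (1-0.222)·(1.91,-2.64) + 0.222·(0.8,-5.58) = (1.6636,-3.2927)
Shoelace sum Σ(x_i·y_{i+1} − x_{i+1}·y_i):
  i=1: -1.6419·1.7402 − -3.1105·3.8196 = +9.0235 (running +9.0235)
  i=2: -3.1105·-3.2927 − 1.6636·1.7402 = +7.3468 (running +16.3703)
  i=3: 1.6636·3.8196 − -1.6419·-3.2927 = +0.9481 (running +17.3184)
Area = |Σ|/2 = |17.3184|/2 = 8.6592

Area at t=0.222: 8.6592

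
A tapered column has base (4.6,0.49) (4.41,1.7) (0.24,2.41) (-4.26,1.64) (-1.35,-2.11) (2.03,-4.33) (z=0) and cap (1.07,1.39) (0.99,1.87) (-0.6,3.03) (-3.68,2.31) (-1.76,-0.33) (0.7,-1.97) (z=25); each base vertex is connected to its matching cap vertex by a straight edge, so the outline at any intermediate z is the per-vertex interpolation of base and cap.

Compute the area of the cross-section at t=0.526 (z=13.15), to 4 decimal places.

Cross-section at t=0.526: each vertex is (1-t)·p0[i] + t·p1[i].
  v1: (1-0.526)·(4.6,0.49) + 0.526·(1.07,1.39) = (2.7432,0.9634)
  v2: (1-0.526)·(4.41,1.7) + 0.526·(0.99,1.87) = (2.6111,1.7894)
  v3: (1-0.526)·(0.24,2.41) + 0.526·(-0.6,3.03) = (-0.2018,2.7361)
  v4: (1-0.526)·(-4.26,1.64) + 0.526·(-3.68,2.31) = (-3.9549,1.9924)
  v5: (1-0.526)·(-1.35,-2.11) + 0.526·(-1.76,-0.33) = (-1.5657,-1.1737)
  v6: (1-0.526)·(2.03,-4.33) + 0.526·(0.7,-1.97) = (1.3304,-3.0886)
Shoelace sum Σ(x_i·y_{i+1} − x_{i+1}·y_i):
  i=1: 2.7432·1.7894 − 2.6111·0.9634 = +2.3933 (running +2.3933)
  i=2: 2.6111·2.7361 − -0.2018·1.7894 = +7.5054 (running +9.8987)
  i=3: -0.2018·1.9924 − -3.9549·2.7361 = +10.4190 (running +20.3176)
  i=4: -3.9549·-1.1737 − -1.5657·1.9924 = +7.7614 (running +28.0791)
  i=5: -1.5657·-3.0886 − 1.3304·-1.1737 = +6.3973 (running +34.4764)
  i=6: 1.3304·0.9634 − 2.7432·-3.0886 = +9.7545 (running +44.2309)
Area = |Σ|/2 = |44.2309|/2 = 22.1155

Area at t=0.526: 22.1155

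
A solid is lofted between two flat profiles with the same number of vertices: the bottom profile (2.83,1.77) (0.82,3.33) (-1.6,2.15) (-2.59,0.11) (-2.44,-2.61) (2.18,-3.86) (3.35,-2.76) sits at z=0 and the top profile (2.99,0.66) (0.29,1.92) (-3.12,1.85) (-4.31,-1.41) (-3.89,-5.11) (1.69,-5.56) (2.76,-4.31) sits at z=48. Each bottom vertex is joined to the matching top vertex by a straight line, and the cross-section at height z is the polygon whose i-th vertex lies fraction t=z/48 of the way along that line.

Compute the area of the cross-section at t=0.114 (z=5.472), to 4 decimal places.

Cross-section at t=0.114: each vertex is (1-t)·p0[i] + t·p1[i].
  v1: (1-0.114)·(2.83,1.77) + 0.114·(2.99,0.66) = (2.8482,1.6435)
  v2: (1-0.114)·(0.82,3.33) + 0.114·(0.29,1.92) = (0.7596,3.1693)
  v3: (1-0.114)·(-1.6,2.15) + 0.114·(-3.12,1.85) = (-1.7733,2.1158)
  v4: (1-0.114)·(-2.59,0.11) + 0.114·(-4.31,-1.41) = (-2.7861,-0.0633)
  v5: (1-0.114)·(-2.44,-2.61) + 0.114·(-3.89,-5.11) = (-2.6053,-2.8950)
  v6: (1-0.114)·(2.18,-3.86) + 0.114·(1.69,-5.56) = (2.1241,-4.0538)
  v7: (1-0.114)·(3.35,-2.76) + 0.114·(2.76,-4.31) = (3.2827,-2.9367)
Shoelace sum Σ(x_i·y_{i+1} − x_{i+1}·y_i):
  i=1: 2.8482·3.1693 − 0.7596·1.6435 = +7.7785 (running +7.7785)
  i=2: 0.7596·2.1158 − -1.7733·3.1693 = +7.2271 (running +15.0056)
  i=3: -1.7733·-0.0633 − -2.7861·2.1158 = +6.0070 (running +21.0126)
  i=4: -2.7861·-2.8950 − -2.6053·-0.0633 = +7.9008 (running +28.9134)
  i=5: -2.6053·-4.0538 − 2.1241·-2.8950 = +16.7108 (running +45.6242)
  i=6: 2.1241·-2.9367 − 3.2827·-4.0538 = +7.0696 (running +52.6938)
  i=7: 3.2827·1.6435 − 2.8482·-2.9367 = +13.7595 (running +66.4533)
Area = |Σ|/2 = |66.4533|/2 = 33.2266

Area at t=0.114: 33.2266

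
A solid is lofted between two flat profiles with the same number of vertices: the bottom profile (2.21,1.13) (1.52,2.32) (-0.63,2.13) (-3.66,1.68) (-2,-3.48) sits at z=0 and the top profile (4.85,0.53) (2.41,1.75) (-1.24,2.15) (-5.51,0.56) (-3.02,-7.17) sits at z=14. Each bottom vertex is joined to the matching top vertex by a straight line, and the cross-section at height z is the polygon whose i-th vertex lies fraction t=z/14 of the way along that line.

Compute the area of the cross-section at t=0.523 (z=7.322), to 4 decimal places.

Cross-section at t=0.523: each vertex is (1-t)·p0[i] + t·p1[i].
  v1: (1-0.523)·(2.21,1.13) + 0.523·(4.85,0.53) = (3.5907,0.8162)
  v2: (1-0.523)·(1.52,2.32) + 0.523·(2.41,1.75) = (1.9855,2.0219)
  v3: (1-0.523)·(-0.63,2.13) + 0.523·(-1.24,2.15) = (-0.9490,2.1405)
  v4: (1-0.523)·(-3.66,1.68) + 0.523·(-5.51,0.56) = (-4.6276,1.0942)
  v5: (1-0.523)·(-2,-3.48) + 0.523·(-3.02,-7.17) = (-2.5335,-5.4099)
Shoelace sum Σ(x_i·y_{i+1} − x_{i+1}·y_i):
  i=1: 3.5907·2.0219 − 1.9855·0.8162 = +5.6395 (running +5.6395)
  i=2: 1.9855·2.1405 − -0.9490·2.0219 = +6.1687 (running +11.8082)
  i=3: -0.9490·1.0942 − -4.6276·2.1405 = +8.8666 (running +20.6748)
  i=4: -4.6276·-5.4099 − -2.5335·1.0942 = +27.8067 (running +48.4814)
  i=5: -2.5335·0.8162 − 3.5907·-5.4099 = +17.3575 (running +65.8389)
Area = |Σ|/2 = |65.8389|/2 = 32.9195

Area at t=0.523: 32.9195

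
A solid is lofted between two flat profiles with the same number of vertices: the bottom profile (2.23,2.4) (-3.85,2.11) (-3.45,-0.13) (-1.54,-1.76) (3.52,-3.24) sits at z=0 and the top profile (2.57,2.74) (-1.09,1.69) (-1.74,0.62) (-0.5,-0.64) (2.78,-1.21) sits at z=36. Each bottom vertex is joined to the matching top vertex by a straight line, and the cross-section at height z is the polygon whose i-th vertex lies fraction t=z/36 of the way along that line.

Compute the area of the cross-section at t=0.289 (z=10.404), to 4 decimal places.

Area at t=0.289: 22.3482

Cross-section at t=0.289: each vertex is (1-t)·p0[i] + t·p1[i].
  v1: (1-0.289)·(2.23,2.4) + 0.289·(2.57,2.74) = (2.3283,2.4983)
  v2: (1-0.289)·(-3.85,2.11) + 0.289·(-1.09,1.69) = (-3.0524,1.9886)
  v3: (1-0.289)·(-3.45,-0.13) + 0.289·(-1.74,0.62) = (-2.9558,0.0867)
  v4: (1-0.289)·(-1.54,-1.76) + 0.289·(-0.5,-0.64) = (-1.2394,-1.4363)
  v5: (1-0.289)·(3.52,-3.24) + 0.289·(2.78,-1.21) = (3.3061,-2.6533)
Shoelace sum Σ(x_i·y_{i+1} − x_{i+1}·y_i):
  i=1: 2.3283·1.9886 − -3.0524·2.4983 = +12.2556 (running +12.2556)
  i=2: -3.0524·0.0867 − -2.9558·1.9886 = +5.6132 (running +17.8688)
  i=3: -2.9558·-1.4363 − -1.2394·0.0867 = +4.3530 (running +22.2218)
  i=4: -1.2394·-2.6533 − 3.3061·-1.4363 = +8.0373 (running +30.2591)
  i=5: 3.3061·2.4983 − 2.3283·-2.6533 = +14.4372 (running +44.6964)
Area = |Σ|/2 = |44.6964|/2 = 22.3482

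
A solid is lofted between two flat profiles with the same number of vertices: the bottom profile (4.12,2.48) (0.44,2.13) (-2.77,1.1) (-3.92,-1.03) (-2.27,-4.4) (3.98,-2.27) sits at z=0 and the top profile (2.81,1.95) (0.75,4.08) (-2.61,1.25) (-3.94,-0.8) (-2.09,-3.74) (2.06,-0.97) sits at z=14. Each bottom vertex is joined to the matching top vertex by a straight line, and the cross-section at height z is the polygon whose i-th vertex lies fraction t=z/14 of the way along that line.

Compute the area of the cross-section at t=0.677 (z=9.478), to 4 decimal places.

Area at t=0.677: 32.1127

Cross-section at t=0.677: each vertex is (1-t)·p0[i] + t·p1[i].
  v1: (1-0.677)·(4.12,2.48) + 0.677·(2.81,1.95) = (3.2331,2.1212)
  v2: (1-0.677)·(0.44,2.13) + 0.677·(0.75,4.08) = (0.6499,3.4501)
  v3: (1-0.677)·(-2.77,1.1) + 0.677·(-2.61,1.25) = (-2.6617,1.2016)
  v4: (1-0.677)·(-3.92,-1.03) + 0.677·(-3.94,-0.8) = (-3.9335,-0.8743)
  v5: (1-0.677)·(-2.27,-4.4) + 0.677·(-2.09,-3.74) = (-2.1481,-3.9532)
  v6: (1-0.677)·(3.98,-2.27) + 0.677·(2.06,-0.97) = (2.6802,-1.3899)
Shoelace sum Σ(x_i·y_{i+1} − x_{i+1}·y_i):
  i=1: 3.2331·3.4501 − 0.6499·2.1212 = +9.7763 (running +9.7763)
  i=2: 0.6499·1.2016 − -2.6617·3.4501 = +9.9640 (running +19.7403)
  i=3: -2.6617·-0.8743 − -3.9335·1.2016 = +7.0534 (running +26.7938)
  i=4: -3.9335·-3.9532 − -2.1481·-0.8743 = +13.6719 (running +40.4657)
  i=5: -2.1481·-1.3899 − 2.6802·-3.9532 = +13.5809 (running +54.0465)
  i=6: 2.6802·2.1212 − 3.2331·-1.3899 = +10.1789 (running +64.2254)
Area = |Σ|/2 = |64.2254|/2 = 32.1127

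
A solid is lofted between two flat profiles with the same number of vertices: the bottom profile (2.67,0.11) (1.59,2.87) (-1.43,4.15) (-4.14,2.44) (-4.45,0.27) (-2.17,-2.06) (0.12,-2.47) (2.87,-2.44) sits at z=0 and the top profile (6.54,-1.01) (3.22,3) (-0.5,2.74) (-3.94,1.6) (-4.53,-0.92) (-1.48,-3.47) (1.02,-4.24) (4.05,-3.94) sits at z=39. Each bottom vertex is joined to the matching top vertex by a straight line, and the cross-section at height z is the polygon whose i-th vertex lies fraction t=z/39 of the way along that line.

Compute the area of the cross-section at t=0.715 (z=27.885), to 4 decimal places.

Cross-section at t=0.715: each vertex is (1-t)·p0[i] + t·p1[i].
  v1: (1-0.715)·(2.67,0.11) + 0.715·(6.54,-1.01) = (5.4371,-0.6908)
  v2: (1-0.715)·(1.59,2.87) + 0.715·(3.22,3) = (2.7555,2.9630)
  v3: (1-0.715)·(-1.43,4.15) + 0.715·(-0.5,2.74) = (-0.7651,3.1419)
  v4: (1-0.715)·(-4.14,2.44) + 0.715·(-3.94,1.6) = (-3.9970,1.8394)
  v5: (1-0.715)·(-4.45,0.27) + 0.715·(-4.53,-0.92) = (-4.5072,-0.5809)
  v6: (1-0.715)·(-2.17,-2.06) + 0.715·(-1.48,-3.47) = (-1.6766,-3.0682)
  v7: (1-0.715)·(0.12,-2.47) + 0.715·(1.02,-4.24) = (0.7635,-3.7356)
  v8: (1-0.715)·(2.87,-2.44) + 0.715·(4.05,-3.94) = (3.7137,-3.5125)
Shoelace sum Σ(x_i·y_{i+1} − x_{i+1}·y_i):
  i=1: 5.4371·2.9630 − 2.7555·-0.6908 = +18.0132 (running +18.0132)
  i=2: 2.7555·3.1419 − -0.7651·2.9630 = +10.9240 (running +28.9372)
  i=3: -0.7651·1.8394 − -3.9970·3.1419 = +11.1507 (running +40.0879)
  i=4: -3.9970·-0.5809 − -4.5072·1.8394 = +10.6122 (running +50.7001)
  i=5: -4.5072·-3.0682 − -1.6766·-0.5809 = +12.8549 (running +63.5550)
  i=6: -1.6766·-3.7356 − 0.7635·-3.0682 = +8.6057 (running +72.1608)
  i=7: 0.7635·-3.5125 − 3.7137·-3.7356 = +11.1909 (running +83.3517)
  i=8: 3.7137·-0.6908 − 5.4371·-3.5125 = +16.5322 (running +99.8839)
Area = |Σ|/2 = |99.8839|/2 = 49.9419

Area at t=0.715: 49.9419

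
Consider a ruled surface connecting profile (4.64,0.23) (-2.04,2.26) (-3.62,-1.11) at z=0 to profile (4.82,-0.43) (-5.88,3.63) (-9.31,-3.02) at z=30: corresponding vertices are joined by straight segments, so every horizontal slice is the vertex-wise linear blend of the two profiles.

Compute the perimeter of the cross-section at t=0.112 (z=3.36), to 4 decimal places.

Perimeter at t=0.112: 20.6612

Cross-section at t=0.112: each vertex is (1-t)·p0[i] + t·p1[i].
  v1: (1-0.112)·(4.64,0.23) + 0.112·(4.82,-0.43) = (4.6602,0.1561)
  v2: (1-0.112)·(-2.04,2.26) + 0.112·(-5.88,3.63) = (-2.4701,2.4134)
  v3: (1-0.112)·(-3.62,-1.11) + 0.112·(-9.31,-3.02) = (-4.2573,-1.3239)
Perimeter = Σ |v_{i+1} − v_i|:
  edge 1→2: √(-7.1302² + 2.2574²) = 7.4790 (running 7.4790)
  edge 2→3: √(-1.7872² + -3.7374²) = 4.1427 (running 11.6217)
  edge 3→1: √(8.9174² + 1.4800²) = 9.0394 (running 20.6612)
Perimeter = 20.6612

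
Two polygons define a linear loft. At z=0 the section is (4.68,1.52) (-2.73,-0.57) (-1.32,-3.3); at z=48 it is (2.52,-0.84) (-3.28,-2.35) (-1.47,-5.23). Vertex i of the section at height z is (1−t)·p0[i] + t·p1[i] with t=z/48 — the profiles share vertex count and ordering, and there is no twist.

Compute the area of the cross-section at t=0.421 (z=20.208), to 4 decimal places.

Area at t=0.421: 10.8587

Cross-section at t=0.421: each vertex is (1-t)·p0[i] + t·p1[i].
  v1: (1-0.421)·(4.68,1.52) + 0.421·(2.52,-0.84) = (3.7706,0.5264)
  v2: (1-0.421)·(-2.73,-0.57) + 0.421·(-3.28,-2.35) = (-2.9615,-1.3194)
  v3: (1-0.421)·(-1.32,-3.3) + 0.421·(-1.47,-5.23) = (-1.3831,-4.1125)
Shoelace sum Σ(x_i·y_{i+1} − x_{i+1}·y_i):
  i=1: 3.7706·-1.3194 − -2.9615·0.5264 = -3.4158 (running -3.4158)
  i=2: -2.9615·-4.1125 − -1.3831·-1.3194 = +10.3546 (running +6.9387)
  i=3: -1.3831·0.5264 − 3.7706·-4.1125 = +14.7787 (running +21.7175)
Area = |Σ|/2 = |21.7175|/2 = 10.8587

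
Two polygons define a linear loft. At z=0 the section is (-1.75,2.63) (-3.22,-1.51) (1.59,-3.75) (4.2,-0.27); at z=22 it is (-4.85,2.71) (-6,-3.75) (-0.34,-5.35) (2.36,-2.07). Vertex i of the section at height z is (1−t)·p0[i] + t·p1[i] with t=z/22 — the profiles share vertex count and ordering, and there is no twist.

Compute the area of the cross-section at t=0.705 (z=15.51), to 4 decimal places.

Cross-section at t=0.705: each vertex is (1-t)·p0[i] + t·p1[i].
  v1: (1-0.705)·(-1.75,2.63) + 0.705·(-4.85,2.71) = (-3.9355,2.6864)
  v2: (1-0.705)·(-3.22,-1.51) + 0.705·(-6,-3.75) = (-5.1799,-3.0892)
  v3: (1-0.705)·(1.59,-3.75) + 0.705·(-0.34,-5.35) = (0.2294,-4.8780)
  v4: (1-0.705)·(4.2,-0.27) + 0.705·(2.36,-2.07) = (2.9028,-1.5390)
Shoelace sum Σ(x_i·y_{i+1} − x_{i+1}·y_i):
  i=1: -3.9355·-3.0892 − -5.1799·2.6864 = +26.0728 (running +26.0728)
  i=2: -5.1799·-4.8780 − 0.2294·-3.0892 = +25.9761 (running +52.0489)
  i=3: 0.2294·-1.5390 − 2.9028·-4.8780 = +13.8069 (running +65.8558)
  i=4: 2.9028·2.6864 − -3.9355·-1.5390 = +1.7413 (running +67.5971)
Area = |Σ|/2 = |67.5971|/2 = 33.7986

Area at t=0.705: 33.7986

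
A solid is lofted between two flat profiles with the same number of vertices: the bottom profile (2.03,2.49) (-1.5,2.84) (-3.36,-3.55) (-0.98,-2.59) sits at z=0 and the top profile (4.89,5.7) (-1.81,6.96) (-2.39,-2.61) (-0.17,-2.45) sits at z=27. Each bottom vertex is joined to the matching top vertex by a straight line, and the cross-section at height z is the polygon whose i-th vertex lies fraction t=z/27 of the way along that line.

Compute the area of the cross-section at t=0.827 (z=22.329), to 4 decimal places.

Area at t=0.827: 36.0454

Cross-section at t=0.827: each vertex is (1-t)·p0[i] + t·p1[i].
  v1: (1-0.827)·(2.03,2.49) + 0.827·(4.89,5.7) = (4.3952,5.1447)
  v2: (1-0.827)·(-1.5,2.84) + 0.827·(-1.81,6.96) = (-1.7564,6.2472)
  v3: (1-0.827)·(-3.36,-3.55) + 0.827·(-2.39,-2.61) = (-2.5578,-2.7726)
  v4: (1-0.827)·(-0.98,-2.59) + 0.827·(-0.17,-2.45) = (-0.3101,-2.4742)
Shoelace sum Σ(x_i·y_{i+1} − x_{i+1}·y_i):
  i=1: 4.3952·6.2472 − -1.7564·5.1447 = +36.4939 (running +36.4939)
  i=2: -1.7564·-2.7726 − -2.5578·6.2472 = +20.8490 (running +57.3429)
  i=3: -2.5578·-2.4742 − -0.3101·-2.7726 = +5.4687 (running +62.8116)
  i=4: -0.3101·5.1447 − 4.3952·-2.4742 = +9.2792 (running +72.0909)
Area = |Σ|/2 = |72.0909|/2 = 36.0454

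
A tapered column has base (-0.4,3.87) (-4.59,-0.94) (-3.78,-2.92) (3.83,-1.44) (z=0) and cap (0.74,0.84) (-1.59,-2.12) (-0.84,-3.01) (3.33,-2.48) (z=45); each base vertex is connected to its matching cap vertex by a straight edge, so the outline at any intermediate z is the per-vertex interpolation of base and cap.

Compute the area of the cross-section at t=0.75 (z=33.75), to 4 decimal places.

Area at t=0.75: 13.6860

Cross-section at t=0.75: each vertex is (1-t)·p0[i] + t·p1[i].
  v1: (1-0.75)·(-0.4,3.87) + 0.75·(0.74,0.84) = (0.4550,1.5975)
  v2: (1-0.75)·(-4.59,-0.94) + 0.75·(-1.59,-2.12) = (-2.3400,-1.8250)
  v3: (1-0.75)·(-3.78,-2.92) + 0.75·(-0.84,-3.01) = (-1.5750,-2.9875)
  v4: (1-0.75)·(3.83,-1.44) + 0.75·(3.33,-2.48) = (3.4550,-2.2200)
Shoelace sum Σ(x_i·y_{i+1} − x_{i+1}·y_i):
  i=1: 0.4550·-1.8250 − -2.3400·1.5975 = +2.9078 (running +2.9078)
  i=2: -2.3400·-2.9875 − -1.5750·-1.8250 = +4.1164 (running +7.0241)
  i=3: -1.5750·-2.2200 − 3.4550·-2.9875 = +13.8183 (running +20.8425)
  i=4: 3.4550·1.5975 − 0.4550·-2.2200 = +6.5295 (running +27.3719)
Area = |Σ|/2 = |27.3719|/2 = 13.6860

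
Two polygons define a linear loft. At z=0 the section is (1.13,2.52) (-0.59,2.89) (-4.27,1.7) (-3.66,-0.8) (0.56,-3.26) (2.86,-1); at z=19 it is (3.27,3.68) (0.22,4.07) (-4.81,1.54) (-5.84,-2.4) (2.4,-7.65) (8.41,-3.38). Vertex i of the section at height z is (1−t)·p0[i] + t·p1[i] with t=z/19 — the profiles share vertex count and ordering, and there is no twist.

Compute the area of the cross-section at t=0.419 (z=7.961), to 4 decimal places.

Cross-section at t=0.419: each vertex is (1-t)·p0[i] + t·p1[i].
  v1: (1-0.419)·(1.13,2.52) + 0.419·(3.27,3.68) = (2.0267,3.0060)
  v2: (1-0.419)·(-0.59,2.89) + 0.419·(0.22,4.07) = (-0.2506,3.3844)
  v3: (1-0.419)·(-4.27,1.7) + 0.419·(-4.81,1.54) = (-4.4963,1.6330)
  v4: (1-0.419)·(-3.66,-0.8) + 0.419·(-5.84,-2.4) = (-4.5734,-1.4704)
  v5: (1-0.419)·(0.56,-3.26) + 0.419·(2.4,-7.65) = (1.3310,-5.0994)
  v6: (1-0.419)·(2.86,-1) + 0.419·(8.41,-3.38) = (5.1854,-1.9972)
Shoelace sum Σ(x_i·y_{i+1} − x_{i+1}·y_i):
  i=1: 2.0267·3.3844 − -0.2506·3.0060 = +7.6124 (running +7.6124)
  i=2: -0.2506·1.6330 − -4.4963·3.3844 = +14.8080 (running +22.4204)
  i=3: -4.4963·-1.4704 − -4.5734·1.6330 = +14.0795 (running +36.4999)
  i=4: -4.5734·-5.0994 − 1.3310·-1.4704 = +25.2788 (running +61.7787)
  i=5: 1.3310·-1.9972 − 5.1854·-5.0994 = +23.7845 (running +85.5632)
  i=6: 5.1854·3.0060 − 2.0267·-1.9972 = +19.6354 (running +105.1986)
Area = |Σ|/2 = |105.1986|/2 = 52.5993

Area at t=0.419: 52.5993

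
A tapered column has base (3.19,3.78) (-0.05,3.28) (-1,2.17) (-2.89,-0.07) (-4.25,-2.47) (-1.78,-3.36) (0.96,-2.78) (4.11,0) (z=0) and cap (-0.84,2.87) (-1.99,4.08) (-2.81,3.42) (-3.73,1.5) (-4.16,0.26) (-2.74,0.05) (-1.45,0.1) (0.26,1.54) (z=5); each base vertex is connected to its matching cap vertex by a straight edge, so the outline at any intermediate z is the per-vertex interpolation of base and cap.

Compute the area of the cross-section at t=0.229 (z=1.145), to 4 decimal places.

Cross-section at t=0.229: each vertex is (1-t)·p0[i] + t·p1[i].
  v1: (1-0.229)·(3.19,3.78) + 0.229·(-0.84,2.87) = (2.2671,3.5716)
  v2: (1-0.229)·(-0.05,3.28) + 0.229·(-1.99,4.08) = (-0.4943,3.4632)
  v3: (1-0.229)·(-1,2.17) + 0.229·(-2.81,3.42) = (-1.4145,2.4562)
  v4: (1-0.229)·(-2.89,-0.07) + 0.229·(-3.73,1.5) = (-3.0824,0.2895)
  v5: (1-0.229)·(-4.25,-2.47) + 0.229·(-4.16,0.26) = (-4.2294,-1.8448)
  v6: (1-0.229)·(-1.78,-3.36) + 0.229·(-2.74,0.05) = (-1.9998,-2.5791)
  v7: (1-0.229)·(0.96,-2.78) + 0.229·(-1.45,0.1) = (0.4081,-2.1205)
  v8: (1-0.229)·(4.11,0) + 0.229·(0.26,1.54) = (3.2284,0.3527)
Shoelace sum Σ(x_i·y_{i+1} − x_{i+1}·y_i):
  i=1: 2.2671·3.4632 − -0.4943·3.5716 = +9.6168 (running +9.6168)
  i=2: -0.4943·2.4562 − -1.4145·3.4632 = +3.6846 (running +13.3015)
  i=3: -1.4145·0.2895 − -3.0824·2.4562 = +7.1615 (running +20.4630)
  i=4: -3.0824·-1.8448 − -4.2294·0.2895 = +6.9110 (running +27.3739)
  i=5: -4.2294·-2.5791 − -1.9998·-1.8448 = +7.2187 (running +34.5926)
  i=6: -1.9998·-2.1205 − 0.4081·-2.5791 = +5.2932 (running +39.8858)
  i=7: 0.4081·0.3527 − 3.2284·-2.1205 = +6.9896 (running +46.8754)
  i=8: 3.2284·3.5716 − 2.2671·0.3527 = +10.7309 (running +57.6063)
Area = |Σ|/2 = |57.6063|/2 = 28.8031

Area at t=0.229: 28.8031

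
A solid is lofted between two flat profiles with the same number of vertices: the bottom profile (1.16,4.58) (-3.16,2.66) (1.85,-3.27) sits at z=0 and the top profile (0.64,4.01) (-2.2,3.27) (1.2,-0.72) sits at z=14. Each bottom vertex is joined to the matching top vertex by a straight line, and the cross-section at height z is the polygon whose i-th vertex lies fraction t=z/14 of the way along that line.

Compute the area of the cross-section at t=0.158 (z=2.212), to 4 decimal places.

Area at t=0.158: 15.6113

Cross-section at t=0.158: each vertex is (1-t)·p0[i] + t·p1[i].
  v1: (1-0.158)·(1.16,4.58) + 0.158·(0.64,4.01) = (1.0778,4.4899)
  v2: (1-0.158)·(-3.16,2.66) + 0.158·(-2.2,3.27) = (-3.0083,2.7564)
  v3: (1-0.158)·(1.85,-3.27) + 0.158·(1.2,-0.72) = (1.7473,-2.8671)
Shoelace sum Σ(x_i·y_{i+1} − x_{i+1}·y_i):
  i=1: 1.0778·2.7564 − -3.0083·4.4899 = +16.4781 (running +16.4781)
  i=2: -3.0083·-2.8671 − 1.7473·2.7564 = +3.8089 (running +20.2870)
  i=3: 1.7473·4.4899 − 1.0778·-2.8671 = +10.9355 (running +31.2226)
Area = |Σ|/2 = |31.2226|/2 = 15.6113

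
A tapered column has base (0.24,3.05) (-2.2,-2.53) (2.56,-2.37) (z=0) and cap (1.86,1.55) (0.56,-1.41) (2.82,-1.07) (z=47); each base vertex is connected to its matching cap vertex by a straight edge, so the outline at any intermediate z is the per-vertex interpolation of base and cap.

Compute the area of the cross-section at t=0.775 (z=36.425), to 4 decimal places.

Area at t=0.775: 4.7761

Cross-section at t=0.775: each vertex is (1-t)·p0[i] + t·p1[i].
  v1: (1-0.775)·(0.24,3.05) + 0.775·(1.86,1.55) = (1.4955,1.8875)
  v2: (1-0.775)·(-2.2,-2.53) + 0.775·(0.56,-1.41) = (-0.0610,-1.6620)
  v3: (1-0.775)·(2.56,-2.37) + 0.775·(2.82,-1.07) = (2.7615,-1.3625)
Shoelace sum Σ(x_i·y_{i+1} − x_{i+1}·y_i):
  i=1: 1.4955·-1.6620 − -0.0610·1.8875 = -2.3704 (running -2.3704)
  i=2: -0.0610·-1.3625 − 2.7615·-1.6620 = +4.6727 (running +2.3023)
  i=3: 2.7615·1.8875 − 1.4955·-1.3625 = +7.2500 (running +9.5523)
Area = |Σ|/2 = |9.5523|/2 = 4.7761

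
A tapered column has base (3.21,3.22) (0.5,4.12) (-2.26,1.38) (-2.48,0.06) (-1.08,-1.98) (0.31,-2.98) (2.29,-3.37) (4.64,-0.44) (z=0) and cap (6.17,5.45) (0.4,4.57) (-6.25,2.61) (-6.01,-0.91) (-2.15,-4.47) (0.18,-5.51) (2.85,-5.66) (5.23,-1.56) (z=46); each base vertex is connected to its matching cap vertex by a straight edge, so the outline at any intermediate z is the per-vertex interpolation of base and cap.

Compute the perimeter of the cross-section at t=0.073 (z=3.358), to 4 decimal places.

Perimeter at t=0.073: 23.0120

Cross-section at t=0.073: each vertex is (1-t)·p0[i] + t·p1[i].
  v1: (1-0.073)·(3.21,3.22) + 0.073·(6.17,5.45) = (3.4261,3.3828)
  v2: (1-0.073)·(0.5,4.12) + 0.073·(0.4,4.57) = (0.4927,4.1528)
  v3: (1-0.073)·(-2.26,1.38) + 0.073·(-6.25,2.61) = (-2.5513,1.4698)
  v4: (1-0.073)·(-2.48,0.06) + 0.073·(-6.01,-0.91) = (-2.7377,-0.0108)
  v5: (1-0.073)·(-1.08,-1.98) + 0.073·(-2.15,-4.47) = (-1.1581,-2.1618)
  v6: (1-0.073)·(0.31,-2.98) + 0.073·(0.18,-5.51) = (0.3005,-3.1647)
  v7: (1-0.073)·(2.29,-3.37) + 0.073·(2.85,-5.66) = (2.3309,-3.5372)
  v8: (1-0.073)·(4.64,-0.44) + 0.073·(5.23,-1.56) = (4.6831,-0.5218)
Perimeter = Σ |v_{i+1} − v_i|:
  edge 1→2: √(-2.9334² + 0.7701²) = 3.0328 (running 3.0328)
  edge 2→3: √(-3.0440² + -2.6831²) = 4.0577 (running 7.0904)
  edge 3→4: √(-0.1864² + -1.4806²) = 1.4923 (running 8.5827)
  edge 4→5: √(1.5796² + -2.1510²) = 2.6687 (running 11.2514)
  edge 5→6: √(1.4586² + -1.0029²) = 1.7701 (running 13.0215)
  edge 6→7: √(2.0304² + -0.3725²) = 2.0643 (running 15.0858)
  edge 7→8: √(2.3522² + 3.0154²) = 3.8243 (running 18.9101)
  edge 8→1: √(-1.2570² + 3.9046²) = 4.1019 (running 23.0120)
Perimeter = 23.0120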